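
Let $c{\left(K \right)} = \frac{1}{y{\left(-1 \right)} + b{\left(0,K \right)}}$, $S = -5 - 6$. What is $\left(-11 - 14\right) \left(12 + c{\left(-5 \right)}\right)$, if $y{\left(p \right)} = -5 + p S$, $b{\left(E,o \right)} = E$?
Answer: $- \frac{1825}{6} \approx -304.17$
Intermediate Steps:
$S = -11$ ($S = -5 - 6 = -11$)
$y{\left(p \right)} = -5 - 11 p$ ($y{\left(p \right)} = -5 + p \left(-11\right) = -5 - 11 p$)
$c{\left(K \right)} = \frac{1}{6}$ ($c{\left(K \right)} = \frac{1}{\left(-5 - -11\right) + 0} = \frac{1}{\left(-5 + 11\right) + 0} = \frac{1}{6 + 0} = \frac{1}{6}$)
$\left(-11 - 14\right) \left(12 + c{\left(-5 \right)}\right) = \left(-11 - 14\right) \left(12 + \frac{1}{6}\right) = \left(-25\right) \frac{73}{6} = - \frac{1825}{6}$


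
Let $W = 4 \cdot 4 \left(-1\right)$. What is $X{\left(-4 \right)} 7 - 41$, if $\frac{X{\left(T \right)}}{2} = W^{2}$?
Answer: $3543$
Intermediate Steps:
$W = -16$ ($W = 16 \left(-1\right) = -16$)
$X{\left(T \right)} = 512$ ($X{\left(T \right)} = 2 \left(-16\right)^{2} = 2 \cdot 256 = 512$)
$X{\left(-4 \right)} 7 - 41 = 512 \cdot 7 - 41 = 3584 - 41 = 3543$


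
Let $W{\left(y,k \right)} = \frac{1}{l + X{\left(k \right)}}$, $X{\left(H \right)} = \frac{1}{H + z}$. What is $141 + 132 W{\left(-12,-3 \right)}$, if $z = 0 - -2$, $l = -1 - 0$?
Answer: $75$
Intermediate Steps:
$l = -1$ ($l = -1 + 0 = -1$)
$z = 2$ ($z = 0 + 2 = 2$)
$X{\left(H \right)} = \frac{1}{2 + H}$ ($X{\left(H \right)} = \frac{1}{H + 2} = \frac{1}{2 + H}$)
$W{\left(y,k \right)} = \frac{1}{-1 + \frac{1}{2 + k}}$
$141 + 132 W{\left(-12,-3 \right)} = 141 + 132 \frac{-2 - -3}{1 - 3} = 141 + 132 \frac{-2 + 3}{-2} = 141 + 132 \left(\left(- \frac{1}{2}\right) 1\right) = 141 + 132 \left(- \frac{1}{2}\right) = 141 - 66 = 75$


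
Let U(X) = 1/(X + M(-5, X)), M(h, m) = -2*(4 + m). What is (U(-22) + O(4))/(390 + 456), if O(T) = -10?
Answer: -139/11844 ≈ -0.011736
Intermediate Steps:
M(h, m) = -8 - 2*m
U(X) = 1/(-8 - X) (U(X) = 1/(X + (-8 - 2*X)) = 1/(-8 - X))
(U(-22) + O(4))/(390 + 456) = (1/(-8 - 1*(-22)) - 10)/(390 + 456) = (1/(-8 + 22) - 10)/846 = (1/14 - 10)*(1/846) = -139/14*1/846 = -139/11844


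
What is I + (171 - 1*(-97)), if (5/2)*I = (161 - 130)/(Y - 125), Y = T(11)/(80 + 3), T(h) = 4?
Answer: 13891994/51855 ≈ 267.90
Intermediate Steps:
Y = 4/83 (Y = 4/(80 + 3) = 4/83 ≈ 0.048193)
I = -5146/51855 (I = 2*((161 - 130)/(4/83 - 125))/5 = 2*(31/(-10371/83))/5 = 2*(31*(-83/10371))/5 = (⅖)*(-2573/10371) = -5146/51855 ≈ -0.099238)
I + (171 - 1*(-97)) = -5146/51855 + (171 - 1*(-97)) = -5146/51855 + (171 + 97) = -5146/51855 + 268 = 13891994/51855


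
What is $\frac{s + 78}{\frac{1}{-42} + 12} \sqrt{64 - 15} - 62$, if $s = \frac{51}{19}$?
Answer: $- \frac{141832}{9557} \approx -14.841$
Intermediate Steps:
$s = \frac{51}{19}$ ($s = 51 \cdot \frac{1}{19} = \frac{51}{19} \approx 2.6842$)
$\frac{s + 78}{\frac{1}{-42} + 12} \sqrt{64 - 15} - 62 = \frac{\frac{51}{19} + 78}{\frac{1}{-42} + 12} \sqrt{64 - 15} - 62 = \frac{1533}{19 \left(- \frac{1}{42} + 12\right)} \sqrt{49} - 62 = \frac{1533}{19 \cdot \frac{503}{42}} \cdot 7 - 62 = \frac{1533}{19} \cdot \frac{42}{503} \cdot 7 - 62 = \frac{64386}{9557} \cdot 7 - 62 = \frac{450702}{9557} - 62 = - \frac{141832}{9557}$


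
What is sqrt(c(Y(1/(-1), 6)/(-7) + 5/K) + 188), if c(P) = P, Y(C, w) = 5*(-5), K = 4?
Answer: sqrt(37793)/14 ≈ 13.886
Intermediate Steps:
Y(C, w) = -25
sqrt(c(Y(1/(-1), 6)/(-7) + 5/K) + 188) = sqrt((-25/(-7) + 5/4) + 188) = sqrt((-25*(-1/7) + 5*(1/4)) + 188) = sqrt((25/7 + 5/4) + 188) = sqrt(135/28 + 188) = sqrt(5399/28) = sqrt(37793)/14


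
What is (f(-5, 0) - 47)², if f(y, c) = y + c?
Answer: 2704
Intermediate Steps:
f(y, c) = c + y
(f(-5, 0) - 47)² = ((0 - 5) - 47)² = (-5 - 47)² = (-52)² = 2704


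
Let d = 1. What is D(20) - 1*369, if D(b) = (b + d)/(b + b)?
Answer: -14739/40 ≈ -368.48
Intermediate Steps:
D(b) = (1 + b)/(2*b) (D(b) = (b + 1)/(b + b) = (1 + b)/((2*b)) = (1 + b)*(1/(2*b)) = (1 + b)/(2*b))
D(20) - 1*369 = (1/2)*(1 + 20)/20 - 1*369 = (1/2)*(1/20)*21 - 369 = 21/40 - 369 = -14739/40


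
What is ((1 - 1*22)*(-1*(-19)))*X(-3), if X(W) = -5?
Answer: 1995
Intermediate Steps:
((1 - 1*22)*(-1*(-19)))*X(-3) = ((1 - 1*22)*(-1*(-19)))*(-5) = ((1 - 22)*19)*(-5) = -21*19*(-5) = -399*(-5) = 1995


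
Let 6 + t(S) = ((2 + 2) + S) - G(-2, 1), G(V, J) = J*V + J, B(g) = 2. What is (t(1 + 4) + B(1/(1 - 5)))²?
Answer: 36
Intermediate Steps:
G(V, J) = J + J*V
t(S) = -1 + S (t(S) = -6 + (((2 + 2) + S) - (1 - 2)) = -6 + ((4 + S) - (-1)) = -6 + ((4 + S) - 1*(-1)) = -6 + ((4 + S) + 1) = -6 + (5 + S) = -1 + S)
(t(1 + 4) + B(1/(1 - 5)))² = ((-1 + (1 + 4)) + 2)² = ((-1 + 5) + 2)² = (4 + 2)² = 6² = 36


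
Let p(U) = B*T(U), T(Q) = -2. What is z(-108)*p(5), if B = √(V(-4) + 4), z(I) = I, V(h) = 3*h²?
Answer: 432*√13 ≈ 1557.6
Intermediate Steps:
B = 2*√13 (B = √(3*(-4)² + 4) = √(3*16 + 4) = √(48 + 4) = √52 = 2*√13 ≈ 7.2111)
p(U) = -4*√13 (p(U) = (2*√13)*(-2) = -4*√13)
z(-108)*p(5) = -(-432)*√13 = 432*√13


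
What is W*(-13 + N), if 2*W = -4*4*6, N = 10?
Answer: 144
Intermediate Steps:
W = -48 (W = (-4*4*6)/2 = (-16*6)/2 = (½)*(-96) = -48)
W*(-13 + N) = -48*(-13 + 10) = -48*(-3) = 144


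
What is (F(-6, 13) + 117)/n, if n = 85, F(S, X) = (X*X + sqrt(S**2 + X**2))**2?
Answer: 1699/5 + 338*sqrt(205)/85 ≈ 396.73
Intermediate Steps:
F(S, X) = (X**2 + sqrt(S**2 + X**2))**2
(F(-6, 13) + 117)/n = ((13**2 + sqrt((-6)**2 + 13**2))**2 + 117)/85 = ((169 + sqrt(36 + 169))**2 + 117)/85 = ((169 + sqrt(205))**2 + 117)/85 = (117 + (169 + sqrt(205))**2)/85 = 117/85 + (169 + sqrt(205))**2/85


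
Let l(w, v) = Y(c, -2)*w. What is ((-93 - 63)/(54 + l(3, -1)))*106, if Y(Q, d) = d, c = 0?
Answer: -689/2 ≈ -344.50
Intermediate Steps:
l(w, v) = -2*w
((-93 - 63)/(54 + l(3, -1)))*106 = ((-93 - 63)/(54 - 2*3))*106 = -156/(54 - 6)*106 = -156/48*106 = -156*1/48*106 = -13/4*106 = -689/2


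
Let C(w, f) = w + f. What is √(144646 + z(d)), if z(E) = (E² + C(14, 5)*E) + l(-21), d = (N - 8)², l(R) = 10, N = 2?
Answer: 2*√36659 ≈ 382.93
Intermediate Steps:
C(w, f) = f + w
d = 36 (d = (2 - 8)² = (-6)² = 36)
z(E) = 10 + E² + 19*E (z(E) = (E² + (5 + 14)*E) + 10 = (E² + 19*E) + 10 = 10 + E² + 19*E)
√(144646 + z(d)) = √(144646 + (10 + 36² + 19*36)) = √(144646 + (10 + 1296 + 684)) = √(144646 + 1990) = √146636 = 2*√36659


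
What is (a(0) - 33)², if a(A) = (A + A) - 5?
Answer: 1444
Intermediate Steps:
a(A) = -5 + 2*A (a(A) = 2*A - 5 = -5 + 2*A)
(a(0) - 33)² = ((-5 + 2*0) - 33)² = ((-5 + 0) - 33)² = (-5 - 33)² = (-38)² = 1444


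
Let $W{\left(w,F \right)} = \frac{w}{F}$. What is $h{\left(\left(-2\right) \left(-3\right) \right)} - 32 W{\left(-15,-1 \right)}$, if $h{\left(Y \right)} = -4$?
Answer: $-484$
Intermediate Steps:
$h{\left(\left(-2\right) \left(-3\right) \right)} - 32 W{\left(-15,-1 \right)} = -4 - 32 \left(- \frac{15}{-1}\right) = -4 - 32 \left(\left(-15\right) \left(-1\right)\right) = -4 - 480 = -484$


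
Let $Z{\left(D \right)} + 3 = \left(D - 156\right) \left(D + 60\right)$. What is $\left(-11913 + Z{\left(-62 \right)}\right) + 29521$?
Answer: $18041$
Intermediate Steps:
$Z{\left(D \right)} = -3 + \left(-156 + D\right) \left(60 + D\right)$ ($Z{\left(D \right)} = -3 + \left(D - 156\right) \left(D + 60\right) = -3 + \left(-156 + D\right) \left(60 + D\right)$)
$\left(-11913 + Z{\left(-62 \right)}\right) + 29521 = \left(-11913 - \left(3411 - 3844\right)\right) + 29521 = \left(-11913 + \left(-9363 + 3844 + 5952\right)\right) + 29521 = \left(-11913 + 433\right) + 29521 = -11480 + 29521 = 18041$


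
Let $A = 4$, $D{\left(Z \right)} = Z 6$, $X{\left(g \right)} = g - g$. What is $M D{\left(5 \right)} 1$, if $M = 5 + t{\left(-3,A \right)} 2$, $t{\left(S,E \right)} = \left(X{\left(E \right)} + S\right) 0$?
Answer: $150$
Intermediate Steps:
$X{\left(g \right)} = 0$
$D{\left(Z \right)} = 6 Z$
$t{\left(S,E \right)} = 0$ ($t{\left(S,E \right)} = \left(0 + S\right) 0 = S 0 = 0$)
$M = 5$ ($M = 5 + 0 \cdot 2 = 5 + 0 = 5$)
$M D{\left(5 \right)} 1 = 5 \cdot 6 \cdot 5 \cdot 1 = 5 \cdot 30 \cdot 1 = 150 \cdot 1 = 150$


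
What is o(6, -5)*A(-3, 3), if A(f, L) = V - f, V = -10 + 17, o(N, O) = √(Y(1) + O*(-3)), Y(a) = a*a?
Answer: 40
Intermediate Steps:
Y(a) = a²
o(N, O) = √(1 - 3*O) (o(N, O) = √(1² + O*(-3)) = √(1 - 3*O))
V = 7
A(f, L) = 7 - f
o(6, -5)*A(-3, 3) = √(1 - 3*(-5))*(7 - 1*(-3)) = √(1 + 15)*(7 + 3) = √16*10 = 4*10 = 40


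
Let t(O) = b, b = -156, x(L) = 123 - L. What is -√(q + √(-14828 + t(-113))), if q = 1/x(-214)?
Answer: -√(337 + 227138*I*√3746)/337 ≈ -7.8234 - 7.8232*I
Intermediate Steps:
t(O) = -156
q = 1/337 (q = 1/(123 - 1*(-214)) = 1/(123 + 214) = 1/337 ≈ 0.0029674)
-√(q + √(-14828 + t(-113))) = -√(1/337 + √(-14828 - 156)) = -√(1/337 + √(-14984)) = -√(1/337 + 2*I*√3746)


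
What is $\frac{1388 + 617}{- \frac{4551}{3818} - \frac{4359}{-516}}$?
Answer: $\frac{658337740}{2382391} \approx 276.33$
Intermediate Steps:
$\frac{1388 + 617}{- \frac{4551}{3818} - \frac{4359}{-516}} = \frac{2005}{\left(-4551\right) \frac{1}{3818} - - \frac{1453}{172}} = \frac{2005}{- \frac{4551}{3818} + \frac{1453}{172}} = \frac{2005}{\frac{2382391}{328348}} = 2005 \cdot \frac{328348}{2382391} = \frac{658337740}{2382391}$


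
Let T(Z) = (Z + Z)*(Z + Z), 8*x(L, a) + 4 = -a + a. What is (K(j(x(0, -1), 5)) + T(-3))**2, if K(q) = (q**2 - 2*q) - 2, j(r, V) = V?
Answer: 2401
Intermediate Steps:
x(L, a) = -1/2 (x(L, a) = -1/2 + (-a + a)/8 = -1/2 + (1/8)*0 = -1/2 + 0 = -1/2)
T(Z) = 4*Z**2 (T(Z) = (2*Z)*(2*Z) = 4*Z**2)
K(q) = -2 + q**2 - 2*q
(K(j(x(0, -1), 5)) + T(-3))**2 = ((-2 + 5**2 - 2*5) + 4*(-3)**2)**2 = ((-2 + 25 - 10) + 4*9)**2 = (13 + 36)**2 = 49**2 = 2401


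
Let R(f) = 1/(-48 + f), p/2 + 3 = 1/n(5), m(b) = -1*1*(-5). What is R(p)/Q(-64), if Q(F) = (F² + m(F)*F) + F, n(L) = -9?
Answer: -9/1811456 ≈ -4.9684e-6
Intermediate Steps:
m(b) = 5 (m(b) = -1*(-5) = 5)
p = -56/9 (p = -6 + 2/(-9) = -6 + 2*(-⅑) = -6 - 2/9 = -56/9 ≈ -6.2222)
Q(F) = F² + 6*F (Q(F) = (F² + 5*F) + F = F² + 6*F)
R(p)/Q(-64) = 1/((-48 - 56/9)*((-64*(6 - 64)))) = 1/((-488/9)*((-64*(-58)))) = -9/488/3712 = -9/488*1/3712 = -9/1811456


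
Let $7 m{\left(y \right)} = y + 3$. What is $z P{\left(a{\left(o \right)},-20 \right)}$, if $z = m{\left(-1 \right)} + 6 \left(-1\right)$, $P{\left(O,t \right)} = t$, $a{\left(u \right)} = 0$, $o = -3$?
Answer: $\frac{800}{7} \approx 114.29$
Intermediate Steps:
$m{\left(y \right)} = \frac{3}{7} + \frac{y}{7}$ ($m{\left(y \right)} = \frac{y + 3}{7} = \frac{3 + y}{7} = \frac{3}{7} + \frac{y}{7}$)
$z = - \frac{40}{7}$ ($z = \left(\frac{3}{7} + \frac{1}{7} \left(-1\right)\right) + 6 \left(-1\right) = \left(\frac{3}{7} - \frac{1}{7}\right) - 6 = \frac{2}{7} - 6 = - \frac{40}{7} \approx -5.7143$)
$z P{\left(a{\left(o \right)},-20 \right)} = \left(- \frac{40}{7}\right) \left(-20\right) = \frac{800}{7}$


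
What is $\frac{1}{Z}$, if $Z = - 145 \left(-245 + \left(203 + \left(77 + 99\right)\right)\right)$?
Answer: $- \frac{1}{19430} \approx -5.1467 \cdot 10^{-5}$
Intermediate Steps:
$Z = -19430$ ($Z = - 145 \left(-245 + \left(203 + 176\right)\right) = - 145 \left(-245 + 379\right) = \left(-145\right) 134 = -19430$)
$\frac{1}{Z} = \frac{1}{-19430} = - \frac{1}{19430}$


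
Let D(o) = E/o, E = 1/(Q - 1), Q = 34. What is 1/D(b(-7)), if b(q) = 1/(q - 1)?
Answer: -33/8 ≈ -4.1250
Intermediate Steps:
E = 1/33 (E = 1/(34 - 1) = 1/33 ≈ 0.030303)
b(q) = 1/(-1 + q)
D(o) = 1/(33*o)
1/D(b(-7)) = 1/(1/(33*(1/(-1 - 7)))) = 1/(1/(33*(1/(-8)))) = 1/(1/(33*(-⅛))) = 1/((1/33)*(-8)) = 1/(-8/33) = -33/8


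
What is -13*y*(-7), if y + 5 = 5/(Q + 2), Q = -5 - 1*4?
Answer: -520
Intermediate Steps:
Q = -9 (Q = -5 - 4 = -9)
y = -40/7 (y = -5 + 5/(-9 + 2) = -5 + 5/(-7) = -5 + 5*(-1/7) = -5 - 5/7 = -40/7 ≈ -5.7143)
-13*y*(-7) = -13*(-40/7)*(-7) = (520/7)*(-7) = -520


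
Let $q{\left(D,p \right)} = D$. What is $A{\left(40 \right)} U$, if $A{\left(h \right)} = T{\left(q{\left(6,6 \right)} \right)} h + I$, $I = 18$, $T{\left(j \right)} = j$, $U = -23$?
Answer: $-5934$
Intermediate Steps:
$A{\left(h \right)} = 18 + 6 h$ ($A{\left(h \right)} = 6 h + 18 = 18 + 6 h$)
$A{\left(40 \right)} U = \left(18 + 6 \cdot 40\right) \left(-23\right) = \left(18 + 240\right) \left(-23\right) = 258 \left(-23\right) = -5934$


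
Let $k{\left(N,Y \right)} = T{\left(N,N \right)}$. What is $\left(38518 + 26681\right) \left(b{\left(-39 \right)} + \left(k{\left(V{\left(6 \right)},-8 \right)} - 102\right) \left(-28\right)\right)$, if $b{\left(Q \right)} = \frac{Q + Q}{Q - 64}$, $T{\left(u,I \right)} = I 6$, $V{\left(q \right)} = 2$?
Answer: $164350854$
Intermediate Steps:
$T{\left(u,I \right)} = 6 I$
$k{\left(N,Y \right)} = 6 N$
$b{\left(Q \right)} = \frac{2 Q}{-64 + Q}$
$\left(38518 + 26681\right) \left(b{\left(-39 \right)} + \left(k{\left(V{\left(6 \right)},-8 \right)} - 102\right) \left(-28\right)\right) = \left(38518 + 26681\right) \left(2 \left(-39\right) \frac{1}{-64 - 39} + \left(6 \cdot 2 - 102\right) \left(-28\right)\right) = 65199 \left(2 \left(-39\right) \frac{1}{-103} + \left(12 - 102\right) \left(-28\right)\right) = 65199 \left(2 \left(-39\right) \left(- \frac{1}{103}\right) - -2520\right) = 65199 \left(\frac{78}{103} + 2520\right) = 65199 \cdot \frac{259638}{103} = 164350854$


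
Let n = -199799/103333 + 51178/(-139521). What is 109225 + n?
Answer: 1574677148990372/14417123493 ≈ 1.0922e+5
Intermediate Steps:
n = -33164532553/14417123493 (n = -199799*1/103333 + 51178*(-1/139521) = -199799/103333 - 51178/139521 = -33164532553/14417123493 ≈ -2.3004)
109225 + n = 109225 - 33164532553/14417123493 = 1574677148990372/14417123493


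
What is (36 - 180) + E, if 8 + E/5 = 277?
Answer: 1201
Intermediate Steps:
E = 1345 (E = -40 + 5*277 = -40 + 1385 = 1345)
(36 - 180) + E = (36 - 180) + 1345 = -144 + 1345 = 1201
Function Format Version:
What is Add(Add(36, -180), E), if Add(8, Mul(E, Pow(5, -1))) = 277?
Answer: 1201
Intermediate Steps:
E = 1345 (E = Add(-40, Mul(5, 277)) = Add(-40, 1385) = 1345)
Add(Add(36, -180), E) = Add(Add(36, -180), 1345) = Add(-144, 1345) = 1201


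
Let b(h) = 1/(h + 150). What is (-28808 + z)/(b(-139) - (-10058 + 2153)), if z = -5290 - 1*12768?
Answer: -257763/43478 ≈ -5.9286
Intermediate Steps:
b(h) = 1/(150 + h)
z = -18058 (z = -5290 - 12768 = -18058)
(-28808 + z)/(b(-139) - (-10058 + 2153)) = (-28808 - 18058)/(1/(150 - 139) - (-10058 + 2153)) = -46866/(1/11 - 1*(-7905)) = -46866/(1/11 + 7905) = -46866/86956/11 = -46866*11/86956 = -257763/43478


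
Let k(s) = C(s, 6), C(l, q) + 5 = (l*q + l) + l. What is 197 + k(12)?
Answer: 288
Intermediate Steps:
C(l, q) = -5 + 2*l + l*q (C(l, q) = -5 + ((l*q + l) + l) = -5 + ((l + l*q) + l) = -5 + (2*l + l*q) = -5 + 2*l + l*q)
k(s) = -5 + 8*s (k(s) = -5 + 2*s + s*6 = -5 + 2*s + 6*s = -5 + 8*s)
197 + k(12) = 197 + (-5 + 8*12) = 197 + (-5 + 96) = 197 + 91 = 288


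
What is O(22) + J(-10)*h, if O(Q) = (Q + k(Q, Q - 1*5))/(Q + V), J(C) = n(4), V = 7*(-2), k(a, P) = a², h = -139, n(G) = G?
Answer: -1971/4 ≈ -492.75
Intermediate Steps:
V = -14
J(C) = 4
O(Q) = (Q + Q²)/(-14 + Q) (O(Q) = (Q + Q²)/(Q - 14) = (Q + Q²)/(-14 + Q))
O(22) + J(-10)*h = 22*(1 + 22)/(-14 + 22) + 4*(-139) = 22*23/8 - 556 = 22*(⅛)*23 - 556 = 253/4 - 556 = -1971/4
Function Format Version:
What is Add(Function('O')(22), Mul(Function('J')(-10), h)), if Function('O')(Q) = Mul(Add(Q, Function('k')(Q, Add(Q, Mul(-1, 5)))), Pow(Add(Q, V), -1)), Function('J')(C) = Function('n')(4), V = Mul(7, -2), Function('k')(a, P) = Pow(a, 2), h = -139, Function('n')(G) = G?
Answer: Rational(-1971, 4) ≈ -492.75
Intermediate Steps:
V = -14
Function('J')(C) = 4
Function('O')(Q) = Mul(Pow(Add(-14, Q), -1), Add(Q, Pow(Q, 2))) (Function('O')(Q) = Mul(Add(Q, Pow(Q, 2)), Pow(Add(Q, -14), -1)) = Mul(Add(Q, Pow(Q, 2)), Pow(Add(-14, Q), -1)) = Mul(Pow(Add(-14, Q), -1), Add(Q, Pow(Q, 2))))
Add(Function('O')(22), Mul(Function('J')(-10), h)) = Add(Mul(22, Pow(Add(-14, 22), -1), Add(1, 22)), Mul(4, -139)) = Add(Mul(22, Pow(8, -1), 23), -556) = Add(Mul(22, Rational(1, 8), 23), -556) = Add(Rational(253, 4), -556) = Rational(-1971, 4)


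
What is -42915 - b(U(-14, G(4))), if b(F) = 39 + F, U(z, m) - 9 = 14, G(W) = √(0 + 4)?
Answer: -42977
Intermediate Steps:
G(W) = 2 (G(W) = √4 = 2)
U(z, m) = 23 (U(z, m) = 9 + 14 = 23)
-42915 - b(U(-14, G(4))) = -42915 - (39 + 23) = -42915 - 1*62 = -42915 - 62 = -42977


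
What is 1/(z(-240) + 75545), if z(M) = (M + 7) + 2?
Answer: 1/75314 ≈ 1.3278e-5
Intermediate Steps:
z(M) = 9 + M (z(M) = (7 + M) + 2 = 9 + M)
1/(z(-240) + 75545) = 1/((9 - 240) + 75545) = 1/(-231 + 75545) = 1/75314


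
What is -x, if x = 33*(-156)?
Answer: 5148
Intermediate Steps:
x = -5148
-x = -1*(-5148) = 5148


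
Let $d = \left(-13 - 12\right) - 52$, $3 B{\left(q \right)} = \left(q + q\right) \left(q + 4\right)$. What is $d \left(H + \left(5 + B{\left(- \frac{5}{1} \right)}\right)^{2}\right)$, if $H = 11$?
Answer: $- \frac{55748}{9} \approx -6194.2$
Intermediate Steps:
$B{\left(q \right)} = \frac{2 q \left(4 + q\right)}{3}$ ($B{\left(q \right)} = \frac{\left(q + q\right) \left(q + 4\right)}{3} = \frac{2 q \left(4 + q\right)}{3}$)
$d = -77$ ($d = -25 - 52 = -77$)
$d \left(H + \left(5 + B{\left(- \frac{5}{1} \right)}\right)^{2}\right) = - 77 \left(11 + \left(5 + \frac{2 \left(- \frac{5}{1}\right) \left(4 - \frac{5}{1}\right)}{3}\right)^{2}\right) = - 77 \left(11 + \left(5 + \frac{2 \left(\left(-5\right) 1\right) \left(4 - 5\right)}{3}\right)^{2}\right) = - 77 \left(11 + \left(5 + \frac{2}{3} \left(-5\right) \left(4 - 5\right)\right)^{2}\right) = - 77 \left(11 + \left(5 + \frac{2}{3} \left(-5\right) \left(-1\right)\right)^{2}\right) = - 77 \left(11 + \left(5 + \frac{10}{3}\right)^{2}\right) = - 77 \left(11 + \left(\frac{25}{3}\right)^{2}\right) = - 77 \left(11 + \frac{625}{9}\right) = \left(-77\right) \frac{724}{9} = - \frac{55748}{9}$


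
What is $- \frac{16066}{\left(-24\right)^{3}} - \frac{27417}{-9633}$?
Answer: $\frac{360173}{89856} \approx 4.0083$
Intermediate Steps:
$- \frac{16066}{\left(-24\right)^{3}} - \frac{27417}{-9633} = - \frac{16066}{-13824} - - \frac{37}{13} = \left(-16066\right) \left(- \frac{1}{13824}\right) + \frac{37}{13} = \frac{8033}{6912} + \frac{37}{13} = \frac{360173}{89856}$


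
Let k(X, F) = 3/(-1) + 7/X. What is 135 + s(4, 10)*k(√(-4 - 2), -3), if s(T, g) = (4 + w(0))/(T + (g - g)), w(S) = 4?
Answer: 129 - 7*I*√6/3 ≈ 129.0 - 5.7155*I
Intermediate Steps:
s(T, g) = 8/T (s(T, g) = (4 + 4)/(T + (g - g)) = 8/(T + 0) = 8/T)
k(X, F) = -3 + 7/X (k(X, F) = 3*(-1) + 7/X = -3 + 7/X)
135 + s(4, 10)*k(√(-4 - 2), -3) = 135 + (8/4)*(-3 + 7/(√(-4 - 2))) = 135 + (8*(¼))*(-3 + 7/(√(-6))) = 135 + 2*(-3 + 7/((I*√6))) = 135 + 2*(-3 + 7*(-I*√6/6)) = 135 + 2*(-3 - 7*I*√6/6) = 135 + (-6 - 7*I*√6/3) = 129 - 7*I*√6/3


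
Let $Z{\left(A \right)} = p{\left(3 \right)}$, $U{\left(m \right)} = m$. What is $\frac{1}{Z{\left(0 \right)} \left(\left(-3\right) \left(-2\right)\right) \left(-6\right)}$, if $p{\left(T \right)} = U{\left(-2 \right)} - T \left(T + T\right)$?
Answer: $\frac{1}{720} \approx 0.0013889$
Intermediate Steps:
$p{\left(T \right)} = -2 - 2 T^{2}$ ($p{\left(T \right)} = -2 - T \left(T + T\right) = -2 - T 2 T = -2 - 2 T^{2}$)
$Z{\left(A \right)} = -20$ ($Z{\left(A \right)} = -2 - 2 \cdot 3^{2} = -2 - 18 = -20$)
$\frac{1}{Z{\left(0 \right)} \left(\left(-3\right) \left(-2\right)\right) \left(-6\right)} = \frac{1}{- 20 \left(\left(-3\right) \left(-2\right)\right) \left(-6\right)} = \frac{1}{\left(-20\right) 6 \left(-6\right)} = \frac{1}{\left(-120\right) \left(-6\right)} = \frac{1}{720}$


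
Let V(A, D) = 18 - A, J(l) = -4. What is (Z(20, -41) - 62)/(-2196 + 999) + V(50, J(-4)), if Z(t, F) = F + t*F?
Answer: -37381/1197 ≈ -31.229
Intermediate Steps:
Z(t, F) = F + F*t
(Z(20, -41) - 62)/(-2196 + 999) + V(50, J(-4)) = (-41*(1 + 20) - 62)/(-2196 + 999) + (18 - 1*50) = (-41*21 - 62)/(-1197) + (18 - 50) = (-861 - 62)*(-1/1197) - 32 = -923*(-1/1197) - 32 = 923/1197 - 32 = -37381/1197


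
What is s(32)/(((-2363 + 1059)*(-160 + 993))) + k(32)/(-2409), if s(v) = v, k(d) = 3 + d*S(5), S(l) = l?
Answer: -22141613/327091611 ≈ -0.067692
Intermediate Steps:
k(d) = 3 + 5*d (k(d) = 3 + d*5 = 3 + 5*d)
s(32)/(((-2363 + 1059)*(-160 + 993))) + k(32)/(-2409) = 32/(((-2363 + 1059)*(-160 + 993))) + (3 + 5*32)/(-2409) = 32/((-1304*833)) + (3 + 160)*(-1/2409) = 32/(-1086232) + 163*(-1/2409) = 32*(-1/1086232) - 163/2409 = -4/135779 - 163/2409 = -22141613/327091611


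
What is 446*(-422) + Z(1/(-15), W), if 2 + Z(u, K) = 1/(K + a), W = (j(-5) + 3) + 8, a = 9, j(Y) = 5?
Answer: -4705349/25 ≈ -1.8821e+5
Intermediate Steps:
W = 16 (W = (5 + 3) + 8 = 8 + 8 = 16)
Z(u, K) = -2 + 1/(9 + K) (Z(u, K) = -2 + 1/(K + 9) = -2 + 1/(9 + K))
446*(-422) + Z(1/(-15), W) = 446*(-422) + (-17 - 2*16)/(9 + 16) = -188212 + (-17 - 32)/25 = -188212 + (1/25)*(-49) = -188212 - 49/25 = -4705349/25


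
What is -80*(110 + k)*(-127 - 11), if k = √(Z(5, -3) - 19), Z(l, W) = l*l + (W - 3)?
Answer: 1214400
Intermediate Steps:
Z(l, W) = -3 + W + l² (Z(l, W) = l² + (-3 + W) = -3 + W + l²)
k = 0 (k = √((-3 - 3 + 5²) - 19) = √((-3 - 3 + 25) - 19) = √(19 - 19) = √0 = 0)
-80*(110 + k)*(-127 - 11) = -80*(110 + 0)*(-127 - 11) = -8800*(-138) = -80*(-15180) = 1214400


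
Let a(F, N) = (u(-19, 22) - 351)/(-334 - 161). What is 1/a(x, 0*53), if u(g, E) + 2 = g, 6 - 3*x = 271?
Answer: 165/124 ≈ 1.3306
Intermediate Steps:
x = -265/3 (x = 2 - 1/3*271 = 2 - 271/3 = -265/3 ≈ -88.333)
u(g, E) = -2 + g
a(F, N) = 124/165 (a(F, N) = ((-2 - 19) - 351)/(-334 - 161) = (-21 - 351)/(-495) = -372*(-1/495) = 124/165)
1/a(x, 0*53) = 1/(124/165) = 165/124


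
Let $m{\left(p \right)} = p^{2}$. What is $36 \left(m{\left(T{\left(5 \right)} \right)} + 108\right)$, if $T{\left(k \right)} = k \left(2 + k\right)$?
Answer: $47988$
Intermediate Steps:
$36 \left(m{\left(T{\left(5 \right)} \right)} + 108\right) = 36 \left(\left(5 \left(2 + 5\right)\right)^{2} + 108\right) = 36 \left(\left(5 \cdot 7\right)^{2} + 108\right) = 36 \left(35^{2} + 108\right) = 36 \left(1225 + 108\right) = 36 \cdot 1333 = 47988$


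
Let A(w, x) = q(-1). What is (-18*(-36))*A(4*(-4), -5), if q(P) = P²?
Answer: 648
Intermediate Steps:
A(w, x) = 1 (A(w, x) = (-1)² = 1)
(-18*(-36))*A(4*(-4), -5) = -18*(-36)*1 = 648*1 = 648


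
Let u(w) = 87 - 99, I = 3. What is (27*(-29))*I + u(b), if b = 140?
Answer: -2361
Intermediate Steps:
u(w) = -12
(27*(-29))*I + u(b) = (27*(-29))*3 - 12 = -783*3 - 12 = -2349 - 12 = -2361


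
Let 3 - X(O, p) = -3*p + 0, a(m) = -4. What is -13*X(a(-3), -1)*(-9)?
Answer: 0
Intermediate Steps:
X(O, p) = 3 + 3*p (X(O, p) = 3 - (-3*p + 0) = 3 - (-3)*p = 3 + 3*p)
-13*X(a(-3), -1)*(-9) = -13*(3 + 3*(-1))*(-9) = -13*(3 - 3)*(-9) = -13*0*(-9) = 0*(-9) = 0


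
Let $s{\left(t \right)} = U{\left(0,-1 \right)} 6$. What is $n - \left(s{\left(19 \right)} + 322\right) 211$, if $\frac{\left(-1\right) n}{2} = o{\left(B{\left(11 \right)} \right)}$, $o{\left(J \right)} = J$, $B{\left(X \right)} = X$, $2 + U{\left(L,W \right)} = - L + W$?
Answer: $-64166$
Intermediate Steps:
$U{\left(L,W \right)} = -2 + W - L$ ($U{\left(L,W \right)} = -2 - \left(L - W\right) = -2 + W - L$)
$s{\left(t \right)} = -18$ ($s{\left(t \right)} = \left(-2 - 1 - 0\right) 6 = \left(-2 - 1 + 0\right) 6 = \left(-3\right) 6 = -18$)
$n = -22$ ($n = \left(-2\right) 11 = -22$)
$n - \left(s{\left(19 \right)} + 322\right) 211 = -22 - \left(-18 + 322\right) 211 = -22 - 304 \cdot 211 = -22 - 64144 = -64166$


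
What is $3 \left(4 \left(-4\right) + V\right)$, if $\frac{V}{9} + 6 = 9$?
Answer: $33$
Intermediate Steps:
$V = 27$ ($V = -54 + 9 \cdot 9 = -54 + 81 = 27$)
$3 \left(4 \left(-4\right) + V\right) = 3 \left(4 \left(-4\right) + 27\right) = 3 \left(-16 + 27\right) = 3 \cdot 11 = 33$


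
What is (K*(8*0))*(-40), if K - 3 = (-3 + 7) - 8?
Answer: 0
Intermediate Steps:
K = -1 (K = 3 + ((-3 + 7) - 8) = 3 + (4 - 8) = 3 - 4 = -1)
(K*(8*0))*(-40) = -8*0*(-40) = -1*0*(-40) = 0*(-40) = 0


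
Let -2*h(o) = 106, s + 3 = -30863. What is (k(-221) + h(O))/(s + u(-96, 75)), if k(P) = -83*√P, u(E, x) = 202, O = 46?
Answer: 53/30664 + 83*I*√221/30664 ≈ 0.0017284 + 0.040239*I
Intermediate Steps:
s = -30866 (s = -3 - 30863 = -30866)
h(o) = -53 (h(o) = -½*106 = -53)
(k(-221) + h(O))/(s + u(-96, 75)) = (-83*I*√221 - 53)/(-30866 + 202) = (-83*I*√221 - 53)/(-30664) = (-83*I*√221 - 53)*(-1/30664) = (-53 - 83*I*√221)*(-1/30664) = 53/30664 + 83*I*√221/30664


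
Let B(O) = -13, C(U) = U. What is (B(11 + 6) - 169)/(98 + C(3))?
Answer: -182/101 ≈ -1.8020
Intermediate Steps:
(B(11 + 6) - 169)/(98 + C(3)) = (-13 - 169)/(98 + 3) = -182/101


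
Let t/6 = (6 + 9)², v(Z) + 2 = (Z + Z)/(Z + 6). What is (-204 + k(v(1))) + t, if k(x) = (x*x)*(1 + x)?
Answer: 392358/343 ≈ 1143.9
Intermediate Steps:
v(Z) = -2 + 2*Z/(6 + Z) (v(Z) = -2 + (Z + Z)/(Z + 6) = -2 + (2*Z)/(6 + Z) = -2 + 2*Z/(6 + Z))
t = 1350 (t = 6*(6 + 9)² = 6*15² = 6*225 = 1350)
k(x) = x²*(1 + x)
(-204 + k(v(1))) + t = (-204 + (-12/(6 + 1))²*(1 - 12/(6 + 1))) + 1350 = (-204 + (-12/7)²*(1 - 12/7)) + 1350 = (-204 + (144/49)*(-5/7)) + 1350 = (-204 - 720/343) + 1350 = -70692/343 + 1350 = 392358/343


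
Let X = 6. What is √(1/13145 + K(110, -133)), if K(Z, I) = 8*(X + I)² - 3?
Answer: √22295053177870/13145 ≈ 359.21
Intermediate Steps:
K(Z, I) = -3 + 8*(6 + I)² (K(Z, I) = 8*(6 + I)² - 3 = -3 + 8*(6 + I)²)
√(1/13145 + K(110, -133)) = √(1/13145 + (-3 + 8*(6 - 133)²)) = √(1/13145 + (-3 + 8*(-127)²)) = √(1/13145 + (-3 + 8*16129)) = √(1/13145 + (-3 + 129032)) = √(1/13145 + 129029) = √(1696086206/13145) = √22295053177870/13145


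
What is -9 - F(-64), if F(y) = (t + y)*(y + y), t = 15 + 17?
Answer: -4105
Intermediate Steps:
t = 32
F(y) = 2*y*(32 + y) (F(y) = (32 + y)*(y + y) = (32 + y)*(2*y) = 2*y*(32 + y))
-9 - F(-64) = -9 - 2*(-64)*(32 - 64) = -9 - 2*(-64)*(-32) = -9 - 1*4096 = -9 - 4096 = -4105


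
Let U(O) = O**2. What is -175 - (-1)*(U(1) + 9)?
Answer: -165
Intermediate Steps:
-175 - (-1)*(U(1) + 9) = -175 - (-1)*(1**2 + 9) = -175 - (-1)*(1 + 9) = -175 - (-1)*10 = -175 - 1*(-10) = -175 + 10 = -165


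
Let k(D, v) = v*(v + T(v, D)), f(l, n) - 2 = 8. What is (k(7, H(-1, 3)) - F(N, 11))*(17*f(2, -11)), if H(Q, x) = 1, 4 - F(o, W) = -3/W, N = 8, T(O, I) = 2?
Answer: -2380/11 ≈ -216.36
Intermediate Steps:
F(o, W) = 4 + 3/W (F(o, W) = 4 - (-3)/W = 4 + 3/W)
f(l, n) = 10 (f(l, n) = 2 + 8 = 10)
k(D, v) = v*(2 + v) (k(D, v) = v*(v + 2) = v*(2 + v))
(k(7, H(-1, 3)) - F(N, 11))*(17*f(2, -11)) = (1*(2 + 1) - (4 + 3/11))*(17*10) = (1*3 - (4 + 3*(1/11)))*170 = (3 - (4 + 3/11))*170 = (3 - 1*47/11)*170 = (3 - 47/11)*170 = -14/11*170 = -2380/11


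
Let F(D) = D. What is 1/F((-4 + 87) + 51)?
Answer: 1/134 ≈ 0.0074627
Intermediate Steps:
1/F((-4 + 87) + 51) = 1/((-4 + 87) + 51) = 1/(83 + 51) = 1/134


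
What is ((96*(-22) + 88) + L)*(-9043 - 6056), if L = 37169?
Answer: -530654355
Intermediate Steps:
((96*(-22) + 88) + L)*(-9043 - 6056) = ((96*(-22) + 88) + 37169)*(-9043 - 6056) = ((-2112 + 88) + 37169)*(-15099) = (-2024 + 37169)*(-15099) = 35145*(-15099) = -530654355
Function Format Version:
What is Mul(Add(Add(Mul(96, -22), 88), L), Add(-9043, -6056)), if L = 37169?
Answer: -530654355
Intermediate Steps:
Mul(Add(Add(Mul(96, -22), 88), L), Add(-9043, -6056)) = Mul(Add(Add(Mul(96, -22), 88), 37169), Add(-9043, -6056)) = Mul(Add(Add(-2112, 88), 37169), -15099) = Mul(Add(-2024, 37169), -15099) = Mul(35145, -15099) = -530654355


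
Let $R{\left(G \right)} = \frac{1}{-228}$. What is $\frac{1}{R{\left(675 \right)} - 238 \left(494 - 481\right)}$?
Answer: $- \frac{228}{705433} \approx -0.00032321$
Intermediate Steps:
$R{\left(G \right)} = - \frac{1}{228}$
$\frac{1}{R{\left(675 \right)} - 238 \left(494 - 481\right)} = \frac{1}{- \frac{1}{228} - 238 \left(494 - 481\right)} = \frac{1}{- \frac{1}{228} - 3094} = \frac{1}{- \frac{705433}{228}} = - \frac{228}{705433}$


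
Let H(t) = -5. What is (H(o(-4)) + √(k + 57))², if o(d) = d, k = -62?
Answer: (5 - I*√5)² ≈ 20.0 - 22.361*I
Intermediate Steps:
(H(o(-4)) + √(k + 57))² = (-5 + √(-62 + 57))² = (-5 + √(-5))² = (-5 + I*√5)²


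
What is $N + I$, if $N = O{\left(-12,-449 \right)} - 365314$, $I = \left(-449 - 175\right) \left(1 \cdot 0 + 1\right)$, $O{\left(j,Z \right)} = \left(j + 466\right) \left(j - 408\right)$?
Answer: $-556618$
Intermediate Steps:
$O{\left(j,Z \right)} = \left(-408 + j\right) \left(466 + j\right)$ ($O{\left(j,Z \right)} = \left(466 + j\right) \left(-408 + j\right) = \left(-408 + j\right) \left(466 + j\right)$)
$I = -624$ ($I = - 624 \left(0 + 1\right) = \left(-624\right) 1 = -624$)
$N = -555994$ ($N = \left(-190128 + \left(-12\right)^{2} + 58 \left(-12\right)\right) - 365314 = \left(-190128 + 144 - 696\right) - 365314 = -190680 - 365314 = -555994$)
$N + I = -555994 - 624 = -556618$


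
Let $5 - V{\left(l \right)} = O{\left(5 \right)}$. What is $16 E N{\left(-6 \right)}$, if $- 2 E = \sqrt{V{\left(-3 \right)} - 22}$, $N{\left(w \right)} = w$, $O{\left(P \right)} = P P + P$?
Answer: $48 i \sqrt{47} \approx 329.07 i$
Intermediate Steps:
$O{\left(P \right)} = P + P^{2}$ ($O{\left(P \right)} = P^{2} + P = P + P^{2}$)
$V{\left(l \right)} = -25$ ($V{\left(l \right)} = 5 - 5 \left(1 + 5\right) = 5 - 5 \cdot 6 = 5 - 30 = -25$)
$E = - \frac{i \sqrt{47}}{2}$ ($E = - \frac{\sqrt{-25 - 22}}{2} = - \frac{\sqrt{-47}}{2} = - \frac{i \sqrt{47}}{2} \approx - 3.4278 i$)
$16 E N{\left(-6 \right)} = 16 \left(- \frac{i \sqrt{47}}{2}\right) \left(-6\right) = - 8 i \sqrt{47} \left(-6\right) = 48 i \sqrt{47}$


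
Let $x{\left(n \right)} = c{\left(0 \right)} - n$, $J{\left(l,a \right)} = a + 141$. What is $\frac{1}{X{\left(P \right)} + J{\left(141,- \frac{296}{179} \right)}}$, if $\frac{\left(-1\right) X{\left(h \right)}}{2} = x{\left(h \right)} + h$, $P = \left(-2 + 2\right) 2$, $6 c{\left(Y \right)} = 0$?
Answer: $\frac{179}{24943} \approx 0.0071764$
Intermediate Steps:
$c{\left(Y \right)} = 0$ ($c{\left(Y \right)} = \frac{1}{6} \cdot 0 = 0$)
$P = 0$ ($P = 0 \cdot 2 = 0$)
$J{\left(l,a \right)} = 141 + a$
$x{\left(n \right)} = - n$ ($x{\left(n \right)} = 0 - n = - n$)
$X{\left(h \right)} = 0$ ($X{\left(h \right)} = - 2 \left(- h + h\right) = \left(-2\right) 0 = 0$)
$\frac{1}{X{\left(P \right)} + J{\left(141,- \frac{296}{179} \right)}} = \frac{1}{0 + \left(141 - \frac{296}{179}\right)} = \frac{1}{0 + \frac{24943}{179}} = \frac{1}{\frac{24943}{179}} = \frac{179}{24943}$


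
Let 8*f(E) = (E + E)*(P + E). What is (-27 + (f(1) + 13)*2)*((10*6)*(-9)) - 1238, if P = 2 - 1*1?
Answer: -1238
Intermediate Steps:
P = 1 (P = 2 - 1 = 1)
f(E) = E*(1 + E)/4 (f(E) = ((E + E)*(1 + E))/8 = ((2*E)*(1 + E))/8 = (2*E*(1 + E))/8 = E*(1 + E)/4)
(-27 + (f(1) + 13)*2)*((10*6)*(-9)) - 1238 = (-27 + ((¼)*1*(1 + 1) + 13)*2)*((10*6)*(-9)) - 1238 = (-27 + ((¼)*1*2 + 13)*2)*(60*(-9)) - 1238 = (-27 + (½ + 13)*2)*(-540) - 1238 = (-27 + (27/2)*2)*(-540) - 1238 = (-27 + 27)*(-540) - 1238 = 0*(-540) - 1238 = 0 - 1238 = -1238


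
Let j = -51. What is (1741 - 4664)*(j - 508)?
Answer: 1633957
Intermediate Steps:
(1741 - 4664)*(j - 508) = (1741 - 4664)*(-51 - 508) = -2923*(-559) = 1633957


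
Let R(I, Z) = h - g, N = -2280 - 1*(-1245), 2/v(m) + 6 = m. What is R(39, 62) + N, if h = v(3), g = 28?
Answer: -3191/3 ≈ -1063.7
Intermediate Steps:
v(m) = 2/(-6 + m)
h = -⅔ (h = 2/(-6 + 3) = 2/(-3) = 2*(-⅓) = -⅔ ≈ -0.66667)
N = -1035 (N = -2280 + 1245 = -1035)
R(I, Z) = -86/3 (R(I, Z) = -⅔ - 1*28 = -⅔ - 28 = -86/3)
R(39, 62) + N = -86/3 - 1035 = -3191/3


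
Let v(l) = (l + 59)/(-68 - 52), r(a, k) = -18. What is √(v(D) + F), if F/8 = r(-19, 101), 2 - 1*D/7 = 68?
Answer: I*√506310/60 ≈ 11.859*I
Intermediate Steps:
D = -462 (D = 14 - 7*68 = 14 - 476 = -462)
v(l) = -59/120 - l/120 (v(l) = (59 + l)/(-120) = (59 + l)*(-1/120) = -59/120 - l/120)
F = -144 (F = 8*(-18) = -144)
√(v(D) + F) = √((-59/120 - 1/120*(-462)) - 144) = √((-59/120 + 77/20) - 144) = √(403/120 - 144) = √(-16877/120) = I*√506310/60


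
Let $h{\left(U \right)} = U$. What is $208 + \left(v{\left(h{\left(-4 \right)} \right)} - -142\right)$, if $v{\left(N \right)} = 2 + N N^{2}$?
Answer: $288$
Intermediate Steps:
$v{\left(N \right)} = 2 + N^{3}$
$208 + \left(v{\left(h{\left(-4 \right)} \right)} - -142\right) = 208 + \left(\left(2 + \left(-4\right)^{3}\right) - -142\right) = 208 + \left(\left(2 - 64\right) + 142\right) = 208 + \left(-62 + 142\right) = 208 + 80 = 288$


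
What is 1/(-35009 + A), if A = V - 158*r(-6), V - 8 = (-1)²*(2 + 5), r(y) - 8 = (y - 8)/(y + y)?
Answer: -3/109327 ≈ -2.7441e-5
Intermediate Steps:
r(y) = 8 + (-8 + y)/(2*y) (r(y) = 8 + (y - 8)/(y + y) = 8 + (-8 + y)/((2*y)) = 8 + (-8 + y)*(1/(2*y)) = 8 + (-8 + y)/(2*y))
V = 15 (V = 8 + (-1)²*(2 + 5) = 8 + 1*7 = 8 + 7 = 15)
A = -4300/3 (A = 15 - 158*(17/2 - 4/(-6)) = 15 - 158*(17/2 - 4*(-⅙)) = 15 - 158*(17/2 + ⅔) = 15 - 158*55/6 = 15 - 4345/3 = -4300/3 ≈ -1433.3)
1/(-35009 + A) = 1/(-35009 - 4300/3) = 1/(-109327/3) = -3/109327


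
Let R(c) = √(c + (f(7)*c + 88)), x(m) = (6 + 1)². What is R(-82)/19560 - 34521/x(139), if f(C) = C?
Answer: -34521/49 + I*√142/9780 ≈ -704.51 + 0.0012184*I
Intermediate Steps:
x(m) = 49 (x(m) = 7² = 49)
R(c) = √(88 + 8*c) (R(c) = √(c + (7*c + 88)) = √(c + (88 + 7*c)) = √(88 + 8*c))
R(-82)/19560 - 34521/x(139) = (2*√(22 + 2*(-82)))/19560 - 34521/49 = (2*√(22 - 164))*(1/19560) - 34521*1/49 = (2*√(-142))*(1/19560) - 34521/49 = (2*(I*√142))*(1/19560) - 34521/49 = (2*I*√142)*(1/19560) - 34521/49 = I*√142/9780 - 34521/49 = -34521/49 + I*√142/9780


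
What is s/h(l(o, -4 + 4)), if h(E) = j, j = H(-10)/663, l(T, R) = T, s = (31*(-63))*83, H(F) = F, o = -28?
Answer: 107471637/10 ≈ 1.0747e+7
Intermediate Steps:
s = -162099 (s = -1953*83 = -162099)
j = -10/663 ≈ -0.015083
h(E) = -10/663
s/h(l(o, -4 + 4)) = -162099/(-10/663) = -162099*(-663/10) = 107471637/10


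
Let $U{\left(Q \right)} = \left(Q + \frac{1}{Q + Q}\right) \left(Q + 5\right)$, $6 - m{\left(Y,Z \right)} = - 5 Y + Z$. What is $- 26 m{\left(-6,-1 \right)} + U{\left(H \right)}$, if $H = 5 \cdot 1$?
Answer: $649$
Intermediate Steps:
$m{\left(Y,Z \right)} = 6 - Z + 5 Y$ ($m{\left(Y,Z \right)} = 6 - \left(- 5 Y + Z\right) = 6 - \left(Z - 5 Y\right) = 6 + \left(- Z + 5 Y\right) = 6 - Z + 5 Y$)
$H = 5$
$U{\left(Q \right)} = \left(5 + Q\right) \left(Q + \frac{1}{2 Q}\right)$ ($U{\left(Q \right)} = \left(Q + \frac{1}{2 Q}\right) \left(5 + Q\right) = \left(5 + Q\right) \left(Q + \frac{1}{2 Q}\right)$)
$- 26 m{\left(-6,-1 \right)} + U{\left(H \right)} = - 26 \left(6 - -1 + 5 \left(-6\right)\right) + \left(\frac{1}{2} + 5^{2} + 5 \cdot 5 + \frac{5}{2 \cdot 5}\right) = - 26 \left(6 + 1 - 30\right) + \left(\frac{1}{2} + 25 + 25 + \frac{5}{2} \cdot \frac{1}{5}\right) = \left(-26\right) \left(-23\right) + \left(\frac{1}{2} + 25 + 25 + \frac{1}{2}\right) = 598 + 51 = 649$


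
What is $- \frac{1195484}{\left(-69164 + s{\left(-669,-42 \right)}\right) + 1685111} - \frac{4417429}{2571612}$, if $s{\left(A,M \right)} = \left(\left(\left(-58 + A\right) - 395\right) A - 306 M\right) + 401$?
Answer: $- \frac{6793499024065}{3059984263308} \approx -2.2201$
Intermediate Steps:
$s{\left(A,M \right)} = 401 - 306 M + A \left(-453 + A\right)$ ($s{\left(A,M \right)} = \left(\left(-453 + A\right) A - 306 M\right) + 401 = \left(A \left(-453 + A\right) - 306 M\right) + 401 = \left(- 306 M + A \left(-453 + A\right)\right) + 401 = 401 - 306 M + A \left(-453 + A\right)$)
$- \frac{1195484}{\left(-69164 + s{\left(-669,-42 \right)}\right) + 1685111} - \frac{4417429}{2571612} = - \frac{1195484}{\left(-69164 + \left(401 + \left(-669\right)^{2} - -303057 - -12852\right)\right) + 1685111} - \frac{4417429}{2571612} = - \frac{1195484}{\left(-69164 + \left(401 + 447561 + 303057 + 12852\right)\right) + 1685111} - \frac{4417429}{2571612} = - \frac{1195484}{\left(-69164 + 763871\right) + 1685111} - \frac{4417429}{2571612} = - \frac{1195484}{694707 + 1685111} - \frac{4417429}{2571612} = - \frac{1195484}{2379818} - \frac{4417429}{2571612} = \left(-1195484\right) \frac{1}{2379818} - \frac{4417429}{2571612} = - \frac{597742}{1189909} - \frac{4417429}{2571612} = - \frac{6793499024065}{3059984263308}$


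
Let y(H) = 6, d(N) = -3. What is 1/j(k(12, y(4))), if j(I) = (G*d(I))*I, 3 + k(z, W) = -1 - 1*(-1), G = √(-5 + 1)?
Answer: -I/18 ≈ -0.055556*I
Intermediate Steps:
G = 2*I (G = √(-4) = 2*I ≈ 2.0*I)
k(z, W) = -3 (k(z, W) = -3 + (-1 - 1*(-1)) = -3 + (-1 + 1) = -3 + 0 = -3)
j(I) = -6*I*I (j(I) = ((2*I)*(-3))*I = (-6*I)*I = -6*I*I)
1/j(k(12, y(4))) = 1/(-6*I*(-3)) = 1/(18*I) = -I/18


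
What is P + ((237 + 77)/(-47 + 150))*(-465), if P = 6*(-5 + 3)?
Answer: -147246/103 ≈ -1429.6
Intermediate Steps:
P = -12 (P = 6*(-2) = -12)
P + ((237 + 77)/(-47 + 150))*(-465) = -12 + ((237 + 77)/(-47 + 150))*(-465) = -12 + (314/103)*(-465) = -12 - 146010/103 = -147246/103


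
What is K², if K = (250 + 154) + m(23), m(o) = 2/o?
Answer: 86378436/529 ≈ 1.6329e+5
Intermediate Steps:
K = 9294/23 (K = (250 + 154) + 2/23 = 404 + 2*(1/23) = 404 + 2/23 = 9294/23 ≈ 404.09)
K² = (9294/23)² = 86378436/529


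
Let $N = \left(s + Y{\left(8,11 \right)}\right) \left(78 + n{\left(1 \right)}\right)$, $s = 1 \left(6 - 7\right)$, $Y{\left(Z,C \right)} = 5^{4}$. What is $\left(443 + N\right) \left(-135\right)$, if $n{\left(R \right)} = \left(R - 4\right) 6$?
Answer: $-5114205$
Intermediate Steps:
$Y{\left(Z,C \right)} = 625$
$n{\left(R \right)} = -24 + 6 R$ ($n{\left(R \right)} = \left(-4 + R\right) 6 = -24 + 6 R$)
$s = -1$ ($s = 1 \left(-1\right) = -1$)
$N = 37440$ ($N = \left(-1 + 625\right) \left(78 + \left(-24 + 6 \cdot 1\right)\right) = 624 \left(78 + \left(-24 + 6\right)\right) = 624 \left(78 - 18\right) = 624 \cdot 60 = 37440$)
$\left(443 + N\right) \left(-135\right) = \left(443 + 37440\right) \left(-135\right) = 37883 \left(-135\right) = -5114205$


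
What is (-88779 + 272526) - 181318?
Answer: 2429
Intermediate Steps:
(-88779 + 272526) - 181318 = 183747 - 181318 = 2429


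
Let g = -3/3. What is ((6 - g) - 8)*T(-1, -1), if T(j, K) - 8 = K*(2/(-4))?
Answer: -17/2 ≈ -8.5000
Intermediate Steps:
T(j, K) = 8 - K/2 (T(j, K) = 8 + K*(2/(-4)) = 8 + K*(2*(-¼)) = 8 + K*(-½) = 8 - K/2)
g = -1 (g = -3*⅓ = -1)
((6 - g) - 8)*T(-1, -1) = ((6 - 1*(-1)) - 8)*(8 - ½*(-1)) = ((6 + 1) - 8)*(8 + ½) = (7 - 8)*(17/2) = -1*17/2 = -17/2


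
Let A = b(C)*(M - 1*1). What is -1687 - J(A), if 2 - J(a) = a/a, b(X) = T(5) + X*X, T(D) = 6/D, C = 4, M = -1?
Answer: -1688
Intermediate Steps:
b(X) = 6/5 + X² (b(X) = 6/5 + X*X = 6*(⅕) + X² = 6/5 + X²)
A = -172/5 (A = (6/5 + 4²)*(-1 - 1*1) = (6/5 + 16)*(-1 - 1) = (86/5)*(-2) = -172/5 ≈ -34.400)
J(a) = 1 (J(a) = 2 - a/a = 2 - 1*1 = 2 - 1 = 1)
-1687 - J(A) = -1687 - 1*1 = -1687 - 1 = -1688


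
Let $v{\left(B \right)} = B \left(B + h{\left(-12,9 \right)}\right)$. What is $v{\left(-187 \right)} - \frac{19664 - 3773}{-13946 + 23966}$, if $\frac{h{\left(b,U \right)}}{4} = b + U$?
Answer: $\frac{124286123}{3340} \approx 37211.0$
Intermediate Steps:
$h{\left(b,U \right)} = 4 U + 4 b$ ($h{\left(b,U \right)} = 4 \left(b + U\right) = 4 \left(U + b\right) = 4 U + 4 b$)
$v{\left(B \right)} = B \left(-12 + B\right)$ ($v{\left(B \right)} = B \left(B + \left(4 \cdot 9 + 4 \left(-12\right)\right)\right) = B \left(B + \left(36 - 48\right)\right) = B \left(B - 12\right) = B \left(-12 + B\right)$)
$v{\left(-187 \right)} - \frac{19664 - 3773}{-13946 + 23966} = - 187 \left(-12 - 187\right) - \frac{19664 - 3773}{-13946 + 23966} = \left(-187\right) \left(-199\right) - \frac{15891}{10020} = 37213 - 15891 \cdot \frac{1}{10020} = 37213 - \frac{5297}{3340} = \frac{124286123}{3340}$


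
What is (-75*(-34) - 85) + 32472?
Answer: 34937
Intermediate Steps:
(-75*(-34) - 85) + 32472 = (2550 - 85) + 32472 = 2465 + 32472 = 34937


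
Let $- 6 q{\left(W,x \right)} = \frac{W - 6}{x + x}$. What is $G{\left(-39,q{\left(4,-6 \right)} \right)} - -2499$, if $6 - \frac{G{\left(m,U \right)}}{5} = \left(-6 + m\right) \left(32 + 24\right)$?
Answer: $15129$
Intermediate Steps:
$q{\left(W,x \right)} = - \frac{-6 + W}{12 x}$ ($q{\left(W,x \right)} = - \frac{\left(W - 6\right) \frac{1}{x + x}}{6} = - \frac{\left(-6 + W\right) \frac{1}{2 x}}{6} = - \frac{\frac{1}{2} \frac{1}{x} \left(-6 + W\right)}{6} = - \frac{-6 + W}{12 x}$)
$G{\left(m,U \right)} = 1710 - 280 m$ ($G{\left(m,U \right)} = 30 - 5 \left(-6 + m\right) \left(32 + 24\right) = 30 - 5 \left(-6 + m\right) 56 = 30 - 5 \left(-336 + 56 m\right) = 30 - \left(-1680 + 280 m\right) = 1710 - 280 m$)
$G{\left(-39,q{\left(4,-6 \right)} \right)} - -2499 = \left(1710 - -10920\right) - -2499 = \left(1710 + 10920\right) + 2499 = 12630 + 2499 = 15129$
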